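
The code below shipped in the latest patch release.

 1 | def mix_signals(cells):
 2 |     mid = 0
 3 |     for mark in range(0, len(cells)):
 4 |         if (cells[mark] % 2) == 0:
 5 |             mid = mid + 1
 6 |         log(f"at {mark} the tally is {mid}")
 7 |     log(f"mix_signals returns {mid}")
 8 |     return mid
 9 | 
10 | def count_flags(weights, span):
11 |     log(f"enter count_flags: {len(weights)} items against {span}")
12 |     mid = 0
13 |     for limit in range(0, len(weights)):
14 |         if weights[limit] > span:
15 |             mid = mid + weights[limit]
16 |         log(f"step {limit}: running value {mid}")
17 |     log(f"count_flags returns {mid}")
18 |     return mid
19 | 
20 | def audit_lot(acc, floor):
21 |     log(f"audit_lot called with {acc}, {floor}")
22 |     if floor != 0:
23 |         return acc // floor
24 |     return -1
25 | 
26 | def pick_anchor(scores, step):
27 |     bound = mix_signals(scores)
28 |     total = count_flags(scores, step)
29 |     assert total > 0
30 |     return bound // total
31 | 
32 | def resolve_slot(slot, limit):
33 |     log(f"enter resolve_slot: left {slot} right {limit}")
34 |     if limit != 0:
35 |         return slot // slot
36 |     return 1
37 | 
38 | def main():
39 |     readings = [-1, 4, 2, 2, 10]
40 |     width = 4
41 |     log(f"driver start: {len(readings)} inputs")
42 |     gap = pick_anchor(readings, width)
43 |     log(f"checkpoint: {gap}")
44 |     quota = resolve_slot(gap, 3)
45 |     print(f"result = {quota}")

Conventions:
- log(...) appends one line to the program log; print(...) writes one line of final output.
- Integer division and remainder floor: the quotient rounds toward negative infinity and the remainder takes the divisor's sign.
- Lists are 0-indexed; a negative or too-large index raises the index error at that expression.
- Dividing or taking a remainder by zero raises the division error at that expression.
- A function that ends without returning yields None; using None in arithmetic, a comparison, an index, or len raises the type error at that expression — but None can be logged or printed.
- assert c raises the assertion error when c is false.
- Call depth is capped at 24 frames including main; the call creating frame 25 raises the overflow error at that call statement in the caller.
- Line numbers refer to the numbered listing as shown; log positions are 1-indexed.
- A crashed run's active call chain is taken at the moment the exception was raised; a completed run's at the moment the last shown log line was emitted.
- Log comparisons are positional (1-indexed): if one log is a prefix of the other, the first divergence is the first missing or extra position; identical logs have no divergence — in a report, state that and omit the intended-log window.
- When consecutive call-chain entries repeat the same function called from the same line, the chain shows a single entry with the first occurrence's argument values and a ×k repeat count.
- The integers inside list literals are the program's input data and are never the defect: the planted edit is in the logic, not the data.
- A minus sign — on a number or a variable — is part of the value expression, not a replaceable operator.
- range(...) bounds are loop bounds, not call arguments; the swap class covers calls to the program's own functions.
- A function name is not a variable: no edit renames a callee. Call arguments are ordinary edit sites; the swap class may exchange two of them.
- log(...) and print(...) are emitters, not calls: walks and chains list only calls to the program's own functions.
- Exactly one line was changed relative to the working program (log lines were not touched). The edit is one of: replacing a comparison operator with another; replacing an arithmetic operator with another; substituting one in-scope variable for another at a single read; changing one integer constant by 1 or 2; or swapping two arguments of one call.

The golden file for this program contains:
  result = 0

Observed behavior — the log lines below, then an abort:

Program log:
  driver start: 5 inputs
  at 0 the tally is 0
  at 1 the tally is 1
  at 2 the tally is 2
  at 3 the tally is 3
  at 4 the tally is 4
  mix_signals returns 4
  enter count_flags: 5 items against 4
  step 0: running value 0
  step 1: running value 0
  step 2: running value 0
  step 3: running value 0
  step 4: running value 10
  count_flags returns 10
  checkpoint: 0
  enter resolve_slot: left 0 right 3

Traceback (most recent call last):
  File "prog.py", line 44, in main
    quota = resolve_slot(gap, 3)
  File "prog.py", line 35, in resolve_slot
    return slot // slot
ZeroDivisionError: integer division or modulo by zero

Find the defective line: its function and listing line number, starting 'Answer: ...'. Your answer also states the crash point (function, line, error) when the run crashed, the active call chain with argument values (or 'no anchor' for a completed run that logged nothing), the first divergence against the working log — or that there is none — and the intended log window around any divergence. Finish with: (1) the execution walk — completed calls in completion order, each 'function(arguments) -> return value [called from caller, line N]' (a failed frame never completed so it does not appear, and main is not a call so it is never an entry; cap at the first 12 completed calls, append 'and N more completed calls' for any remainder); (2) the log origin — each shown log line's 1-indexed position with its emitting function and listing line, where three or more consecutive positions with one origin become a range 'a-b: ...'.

Answer: the defect is in resolve_slot at line 35.
Key fact: The log gives no warning — it matches the intended run right up to the abort.
Crash: resolve_slot, line 35, ZeroDivisionError.
Call chain: main -> resolve_slot(0, 3) (called at line 44).
First divergence: none (the log streams are identical).
Execution walk:
  mix_signals([-1, 4, 2, 2, 10]) -> 4  [called from pick_anchor, line 27]
  count_flags([-1, 4, 2, 2, 10], 4) -> 10  [called from pick_anchor, line 28]
  pick_anchor([-1, 4, 2, 2, 10], 4) -> 0  [called from main, line 42]
Log origins:
  1: emitted by main (line 41)
  2-6: emitted by mix_signals (line 6)
  7: emitted by mix_signals (line 7)
  8: emitted by count_flags (line 11)
  9-13: emitted by count_flags (line 16)
  14: emitted by count_flags (line 17)
  15: emitted by main (line 43)
  16: emitted by resolve_slot (line 33)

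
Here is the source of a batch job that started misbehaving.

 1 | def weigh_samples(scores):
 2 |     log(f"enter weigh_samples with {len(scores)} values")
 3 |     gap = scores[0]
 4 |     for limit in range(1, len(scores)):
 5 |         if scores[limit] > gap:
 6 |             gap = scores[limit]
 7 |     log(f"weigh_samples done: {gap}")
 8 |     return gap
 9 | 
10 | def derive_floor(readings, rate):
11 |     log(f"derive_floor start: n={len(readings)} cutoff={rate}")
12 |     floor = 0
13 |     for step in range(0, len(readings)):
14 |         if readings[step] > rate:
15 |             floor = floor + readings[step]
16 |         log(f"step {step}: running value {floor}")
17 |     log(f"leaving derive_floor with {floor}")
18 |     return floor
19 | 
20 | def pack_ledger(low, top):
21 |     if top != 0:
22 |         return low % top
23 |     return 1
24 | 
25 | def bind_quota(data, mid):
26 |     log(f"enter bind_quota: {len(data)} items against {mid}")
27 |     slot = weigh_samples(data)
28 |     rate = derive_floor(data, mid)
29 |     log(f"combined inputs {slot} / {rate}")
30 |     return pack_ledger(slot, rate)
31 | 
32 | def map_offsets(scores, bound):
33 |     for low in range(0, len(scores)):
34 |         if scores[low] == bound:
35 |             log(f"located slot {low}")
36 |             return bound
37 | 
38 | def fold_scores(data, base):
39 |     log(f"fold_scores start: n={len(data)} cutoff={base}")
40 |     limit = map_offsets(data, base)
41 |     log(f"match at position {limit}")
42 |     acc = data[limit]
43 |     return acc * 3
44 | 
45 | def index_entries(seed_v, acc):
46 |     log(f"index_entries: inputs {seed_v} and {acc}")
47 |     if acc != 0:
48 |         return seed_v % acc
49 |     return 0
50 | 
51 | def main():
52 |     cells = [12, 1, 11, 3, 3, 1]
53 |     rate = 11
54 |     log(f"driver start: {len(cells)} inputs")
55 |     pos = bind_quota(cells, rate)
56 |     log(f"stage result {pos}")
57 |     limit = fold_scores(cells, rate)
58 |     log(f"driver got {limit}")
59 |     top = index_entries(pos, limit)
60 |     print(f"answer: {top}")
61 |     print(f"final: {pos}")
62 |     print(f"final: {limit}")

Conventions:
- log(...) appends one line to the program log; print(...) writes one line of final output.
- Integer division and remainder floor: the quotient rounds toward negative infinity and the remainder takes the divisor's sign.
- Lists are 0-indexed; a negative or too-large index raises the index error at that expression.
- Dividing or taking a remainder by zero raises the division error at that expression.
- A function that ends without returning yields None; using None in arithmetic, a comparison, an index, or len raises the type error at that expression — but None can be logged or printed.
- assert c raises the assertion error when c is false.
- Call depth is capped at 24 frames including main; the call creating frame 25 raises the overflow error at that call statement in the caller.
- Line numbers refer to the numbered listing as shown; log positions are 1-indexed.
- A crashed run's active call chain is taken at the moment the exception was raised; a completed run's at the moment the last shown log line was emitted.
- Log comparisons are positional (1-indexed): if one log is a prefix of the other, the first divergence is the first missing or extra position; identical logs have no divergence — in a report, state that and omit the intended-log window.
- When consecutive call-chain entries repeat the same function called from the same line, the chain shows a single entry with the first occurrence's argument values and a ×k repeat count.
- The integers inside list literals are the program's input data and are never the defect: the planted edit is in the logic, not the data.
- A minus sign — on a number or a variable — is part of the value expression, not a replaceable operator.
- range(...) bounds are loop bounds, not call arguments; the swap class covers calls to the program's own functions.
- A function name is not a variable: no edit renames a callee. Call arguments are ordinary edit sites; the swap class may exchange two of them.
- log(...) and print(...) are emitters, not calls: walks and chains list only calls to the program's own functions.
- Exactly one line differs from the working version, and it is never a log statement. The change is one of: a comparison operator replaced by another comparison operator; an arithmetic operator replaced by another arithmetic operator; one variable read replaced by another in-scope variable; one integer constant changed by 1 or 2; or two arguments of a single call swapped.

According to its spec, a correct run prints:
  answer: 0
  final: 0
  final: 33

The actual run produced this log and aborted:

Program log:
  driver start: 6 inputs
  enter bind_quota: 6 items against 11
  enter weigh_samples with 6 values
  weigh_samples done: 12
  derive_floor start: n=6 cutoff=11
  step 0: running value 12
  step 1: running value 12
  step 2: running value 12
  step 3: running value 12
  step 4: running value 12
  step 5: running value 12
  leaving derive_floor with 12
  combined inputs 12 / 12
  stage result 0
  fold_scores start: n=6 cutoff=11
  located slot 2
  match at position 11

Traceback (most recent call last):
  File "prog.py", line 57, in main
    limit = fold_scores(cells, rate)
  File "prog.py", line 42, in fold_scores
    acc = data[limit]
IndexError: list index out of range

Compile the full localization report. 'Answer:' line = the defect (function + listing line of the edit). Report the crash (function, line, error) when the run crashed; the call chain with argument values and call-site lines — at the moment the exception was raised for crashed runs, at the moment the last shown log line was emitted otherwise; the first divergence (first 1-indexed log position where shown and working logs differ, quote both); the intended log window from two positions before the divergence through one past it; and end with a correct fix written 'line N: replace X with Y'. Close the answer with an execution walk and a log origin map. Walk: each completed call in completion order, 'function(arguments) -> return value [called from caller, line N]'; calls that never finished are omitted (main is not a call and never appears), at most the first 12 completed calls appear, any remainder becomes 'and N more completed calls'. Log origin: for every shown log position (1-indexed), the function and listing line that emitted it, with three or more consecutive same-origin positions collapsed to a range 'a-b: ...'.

Answer: the defect is in map_offsets at line 36.
Key observation: Position 17 is the first bad log line: 'match at position 11' should read 'match at position 2'.
Crash: fold_scores, line 42, IndexError.
Call chain: main -> fold_scores([12, 1, 11, 3, 3, 1], 11) (called at line 57).
First divergence: position 17; shown 'match at position 11' vs intended 'match at position 2'.
Intended log window:
  15: fold_scores start: n=6 cutoff=11
  16: located slot 2
  17: match at position 2
  18: driver got 33
Execution walk:
  weigh_samples([12, 1, 11, 3, 3, 1]) -> 12  [called from bind_quota, line 27]
  derive_floor([12, 1, 11, 3, 3, 1], 11) -> 12  [called from bind_quota, line 28]
  pack_ledger(12, 12) -> 0  [called from bind_quota, line 30]
  bind_quota([12, 1, 11, 3, 3, 1], 11) -> 0  [called from main, line 55]
  map_offsets([12, 1, 11, 3, 3, 1], 11) -> 11  [called from fold_scores, line 40]
Log line origins:
  1: emitted by main (line 54)
  2: emitted by bind_quota (line 26)
  3: emitted by weigh_samples (line 2)
  4: emitted by weigh_samples (line 7)
  5: emitted by derive_floor (line 11)
  6-11: emitted by derive_floor (line 16)
  12: emitted by derive_floor (line 17)
  13: emitted by bind_quota (line 29)
  14: emitted by main (line 56)
  15: emitted by fold_scores (line 39)
  16: emitted by map_offsets (line 35)
  17: emitted by fold_scores (line 41)
A correct fix: line 36: replace `bound` with `low`.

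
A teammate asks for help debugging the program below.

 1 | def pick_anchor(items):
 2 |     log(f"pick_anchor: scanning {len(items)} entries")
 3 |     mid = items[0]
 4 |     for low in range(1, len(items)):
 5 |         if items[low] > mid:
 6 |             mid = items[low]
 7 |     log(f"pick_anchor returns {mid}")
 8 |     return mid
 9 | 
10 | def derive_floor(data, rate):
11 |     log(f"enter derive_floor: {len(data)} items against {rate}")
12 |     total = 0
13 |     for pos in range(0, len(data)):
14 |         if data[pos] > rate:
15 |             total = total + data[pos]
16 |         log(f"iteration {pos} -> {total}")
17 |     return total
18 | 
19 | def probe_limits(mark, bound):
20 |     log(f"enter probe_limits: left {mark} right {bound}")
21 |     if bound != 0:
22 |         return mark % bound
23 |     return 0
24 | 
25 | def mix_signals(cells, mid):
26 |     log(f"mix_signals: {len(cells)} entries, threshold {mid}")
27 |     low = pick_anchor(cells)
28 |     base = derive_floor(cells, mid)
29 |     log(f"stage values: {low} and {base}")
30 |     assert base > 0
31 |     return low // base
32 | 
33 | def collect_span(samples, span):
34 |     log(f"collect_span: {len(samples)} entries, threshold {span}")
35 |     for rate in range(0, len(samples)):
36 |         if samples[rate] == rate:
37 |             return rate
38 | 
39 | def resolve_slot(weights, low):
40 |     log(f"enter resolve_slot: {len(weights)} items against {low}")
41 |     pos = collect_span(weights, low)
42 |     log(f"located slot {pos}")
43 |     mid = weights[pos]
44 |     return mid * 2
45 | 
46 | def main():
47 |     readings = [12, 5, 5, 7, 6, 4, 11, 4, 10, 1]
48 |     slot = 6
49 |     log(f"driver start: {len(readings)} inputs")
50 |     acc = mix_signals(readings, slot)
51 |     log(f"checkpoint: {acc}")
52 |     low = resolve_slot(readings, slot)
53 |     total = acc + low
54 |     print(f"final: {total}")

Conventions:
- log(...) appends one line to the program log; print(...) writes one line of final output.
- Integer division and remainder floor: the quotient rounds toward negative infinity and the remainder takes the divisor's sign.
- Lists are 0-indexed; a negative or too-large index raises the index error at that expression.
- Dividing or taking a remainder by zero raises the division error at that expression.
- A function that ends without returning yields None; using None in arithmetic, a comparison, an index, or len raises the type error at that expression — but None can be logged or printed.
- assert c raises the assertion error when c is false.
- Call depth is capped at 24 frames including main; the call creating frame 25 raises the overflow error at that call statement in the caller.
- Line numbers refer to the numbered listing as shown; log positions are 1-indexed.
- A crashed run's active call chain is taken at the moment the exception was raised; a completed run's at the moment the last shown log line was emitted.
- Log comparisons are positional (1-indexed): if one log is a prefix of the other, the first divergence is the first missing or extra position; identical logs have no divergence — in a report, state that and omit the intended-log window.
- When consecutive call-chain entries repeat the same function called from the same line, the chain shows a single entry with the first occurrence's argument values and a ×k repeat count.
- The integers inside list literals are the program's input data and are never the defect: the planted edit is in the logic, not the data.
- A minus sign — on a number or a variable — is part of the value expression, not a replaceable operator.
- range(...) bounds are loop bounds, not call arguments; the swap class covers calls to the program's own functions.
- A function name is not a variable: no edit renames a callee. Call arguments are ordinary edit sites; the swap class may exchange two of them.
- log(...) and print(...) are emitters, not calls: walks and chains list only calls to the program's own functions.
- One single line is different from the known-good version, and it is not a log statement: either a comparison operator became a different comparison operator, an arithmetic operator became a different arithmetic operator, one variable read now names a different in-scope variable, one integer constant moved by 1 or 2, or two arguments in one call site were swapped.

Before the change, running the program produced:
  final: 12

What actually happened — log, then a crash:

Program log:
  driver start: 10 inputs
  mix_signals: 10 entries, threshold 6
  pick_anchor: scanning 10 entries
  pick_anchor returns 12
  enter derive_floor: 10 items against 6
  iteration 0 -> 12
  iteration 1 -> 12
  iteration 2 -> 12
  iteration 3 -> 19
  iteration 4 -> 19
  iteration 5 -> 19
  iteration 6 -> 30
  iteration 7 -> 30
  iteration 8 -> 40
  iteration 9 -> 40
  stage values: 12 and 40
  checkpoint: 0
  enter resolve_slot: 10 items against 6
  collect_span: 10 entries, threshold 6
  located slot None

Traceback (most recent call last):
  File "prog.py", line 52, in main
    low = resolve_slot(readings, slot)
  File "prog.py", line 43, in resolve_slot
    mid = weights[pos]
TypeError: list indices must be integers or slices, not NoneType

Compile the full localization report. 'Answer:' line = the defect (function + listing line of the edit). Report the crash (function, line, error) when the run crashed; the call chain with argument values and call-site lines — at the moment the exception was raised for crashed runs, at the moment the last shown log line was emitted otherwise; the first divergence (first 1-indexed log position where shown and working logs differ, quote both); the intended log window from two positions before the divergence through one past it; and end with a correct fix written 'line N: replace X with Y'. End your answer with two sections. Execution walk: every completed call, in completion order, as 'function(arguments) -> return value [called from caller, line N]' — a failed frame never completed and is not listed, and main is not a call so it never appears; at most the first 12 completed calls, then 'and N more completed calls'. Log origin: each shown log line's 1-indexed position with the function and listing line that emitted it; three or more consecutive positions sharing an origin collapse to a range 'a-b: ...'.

Answer: the defect is in collect_span at line 36.
Key fact: The log first diverges at position 20: the faulty run prints 'located slot None' where the working version prints 'located slot 4'.
Crash: resolve_slot, line 43, TypeError.
Call chain: main -> resolve_slot([12, 5, 5, 7, 6, 4, 11, 4, 10, 1], 6) (called at line 52).
First divergence: at position 20 the run shows 'located slot None' where the working version logs 'located slot 4'.
Intended log window:
  18: enter resolve_slot: 10 items against 6
  19: collect_span: 10 entries, threshold 6
  20: located slot 4
Execution walk:
  pick_anchor([12, 5, 5, 7, 6, 4, 11, 4, 10, 1]) -> 12  [called from mix_signals, line 27]
  derive_floor([12, 5, 5, 7, 6, 4, 11, 4, 10, 1], 6) -> 40  [called from mix_signals, line 28]
  mix_signals([12, 5, 5, 7, 6, 4, 11, 4, 10, 1], 6) -> 0  [called from main, line 50]
  collect_span([12, 5, 5, 7, 6, 4, 11, 4, 10, 1], 6) -> None  [called from resolve_slot, line 41]
Log origin:
  1: emitted by main (line 49)
  2: emitted by mix_signals (line 26)
  3: emitted by pick_anchor (line 2)
  4: emitted by pick_anchor (line 7)
  5: emitted by derive_floor (line 11)
  6-15: emitted by derive_floor (line 16)
  16: emitted by mix_signals (line 29)
  17: emitted by main (line 51)
  18: emitted by resolve_slot (line 40)
  19: emitted by collect_span (line 34)
  20: emitted by resolve_slot (line 42)
A correct fix: line 36: replace `samples[rate] == rate` with `samples[rate] == span`.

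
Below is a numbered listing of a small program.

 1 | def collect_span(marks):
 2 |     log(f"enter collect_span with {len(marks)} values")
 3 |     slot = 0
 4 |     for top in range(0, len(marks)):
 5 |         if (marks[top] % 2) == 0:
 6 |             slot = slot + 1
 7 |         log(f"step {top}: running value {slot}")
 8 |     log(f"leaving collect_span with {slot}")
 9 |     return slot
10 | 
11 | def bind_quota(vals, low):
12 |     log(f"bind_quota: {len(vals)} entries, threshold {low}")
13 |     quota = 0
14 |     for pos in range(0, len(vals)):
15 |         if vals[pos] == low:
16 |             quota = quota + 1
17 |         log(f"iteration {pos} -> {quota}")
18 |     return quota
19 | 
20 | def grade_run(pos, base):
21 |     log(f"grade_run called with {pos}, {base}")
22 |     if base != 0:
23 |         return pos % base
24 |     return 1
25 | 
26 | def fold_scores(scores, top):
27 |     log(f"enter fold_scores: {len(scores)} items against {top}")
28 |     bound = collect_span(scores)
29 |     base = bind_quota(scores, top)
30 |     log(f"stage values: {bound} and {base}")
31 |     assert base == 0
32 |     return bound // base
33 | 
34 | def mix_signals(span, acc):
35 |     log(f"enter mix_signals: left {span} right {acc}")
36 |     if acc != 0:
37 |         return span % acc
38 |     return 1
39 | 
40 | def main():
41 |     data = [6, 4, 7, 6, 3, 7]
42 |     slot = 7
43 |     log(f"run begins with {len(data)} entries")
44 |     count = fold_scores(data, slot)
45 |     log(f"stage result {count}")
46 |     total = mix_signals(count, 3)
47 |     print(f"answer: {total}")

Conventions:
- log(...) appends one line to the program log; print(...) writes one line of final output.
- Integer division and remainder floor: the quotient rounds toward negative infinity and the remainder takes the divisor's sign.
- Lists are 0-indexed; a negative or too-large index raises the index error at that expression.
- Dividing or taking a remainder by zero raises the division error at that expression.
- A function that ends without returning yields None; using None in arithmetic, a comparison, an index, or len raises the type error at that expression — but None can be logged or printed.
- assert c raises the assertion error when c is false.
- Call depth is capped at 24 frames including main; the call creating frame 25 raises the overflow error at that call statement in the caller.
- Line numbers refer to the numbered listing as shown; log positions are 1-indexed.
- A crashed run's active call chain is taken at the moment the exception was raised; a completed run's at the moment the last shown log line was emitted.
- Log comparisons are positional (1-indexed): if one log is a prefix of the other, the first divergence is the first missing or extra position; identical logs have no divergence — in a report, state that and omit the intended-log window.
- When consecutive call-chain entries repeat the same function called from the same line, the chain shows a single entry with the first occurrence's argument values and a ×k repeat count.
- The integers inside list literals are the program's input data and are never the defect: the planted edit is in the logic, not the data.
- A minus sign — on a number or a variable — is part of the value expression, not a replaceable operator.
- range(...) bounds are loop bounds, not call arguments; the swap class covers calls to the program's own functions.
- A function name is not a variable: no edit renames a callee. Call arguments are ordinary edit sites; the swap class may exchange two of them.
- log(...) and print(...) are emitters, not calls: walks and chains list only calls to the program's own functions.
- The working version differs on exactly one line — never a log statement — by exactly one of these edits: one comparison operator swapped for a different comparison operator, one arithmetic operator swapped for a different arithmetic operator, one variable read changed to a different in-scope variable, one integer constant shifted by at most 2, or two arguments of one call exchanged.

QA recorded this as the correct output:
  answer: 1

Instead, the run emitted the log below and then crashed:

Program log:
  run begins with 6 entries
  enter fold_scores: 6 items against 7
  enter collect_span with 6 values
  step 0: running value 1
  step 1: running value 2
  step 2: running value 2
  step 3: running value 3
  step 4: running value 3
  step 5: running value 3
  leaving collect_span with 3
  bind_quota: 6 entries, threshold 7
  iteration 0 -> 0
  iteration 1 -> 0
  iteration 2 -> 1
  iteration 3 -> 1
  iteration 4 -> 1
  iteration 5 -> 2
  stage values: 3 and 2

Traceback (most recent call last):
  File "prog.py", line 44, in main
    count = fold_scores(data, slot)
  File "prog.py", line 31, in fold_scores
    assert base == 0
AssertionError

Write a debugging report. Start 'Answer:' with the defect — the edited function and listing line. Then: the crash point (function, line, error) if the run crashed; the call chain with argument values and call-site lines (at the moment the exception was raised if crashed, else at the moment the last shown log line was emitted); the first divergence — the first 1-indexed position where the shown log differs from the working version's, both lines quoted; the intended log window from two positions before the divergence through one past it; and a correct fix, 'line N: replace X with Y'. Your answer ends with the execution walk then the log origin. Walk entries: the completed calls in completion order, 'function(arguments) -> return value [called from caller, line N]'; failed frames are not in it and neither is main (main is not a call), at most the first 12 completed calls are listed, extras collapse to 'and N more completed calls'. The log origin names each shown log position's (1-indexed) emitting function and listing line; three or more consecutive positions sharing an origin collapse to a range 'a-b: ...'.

Answer: the defect is in fold_scores at line 31.
Key observation: Only 18 log lines were emitted before the run died; the intended continuation was 'stage result 1'.
Crash: fold_scores, line 31, AssertionError.
Call chain: main -> fold_scores([6, 4, 7, 6, 3, 7], 7) (called at line 44).
First divergence: position 19 — the faulty run's log ends after 18 lines; the working version continues with 'stage result 1'.
Intended log window:
  17: iteration 5 -> 2
  18: stage values: 3 and 2
  19: stage result 1
  20: enter mix_signals: left 1 right 3
Execution walk:
  collect_span([6, 4, 7, 6, 3, 7]) -> 3  [called from fold_scores, line 28]
  bind_quota([6, 4, 7, 6, 3, 7], 7) -> 2  [called from fold_scores, line 29]
Log line origins:
  1: emitted by main (line 43)
  2: emitted by fold_scores (line 27)
  3: emitted by collect_span (line 2)
  4-9: emitted by collect_span (line 7)
  10: emitted by collect_span (line 8)
  11: emitted by bind_quota (line 12)
  12-17: emitted by bind_quota (line 17)
  18: emitted by fold_scores (line 30)
A correct fix: line 31: replace `==` with `>`.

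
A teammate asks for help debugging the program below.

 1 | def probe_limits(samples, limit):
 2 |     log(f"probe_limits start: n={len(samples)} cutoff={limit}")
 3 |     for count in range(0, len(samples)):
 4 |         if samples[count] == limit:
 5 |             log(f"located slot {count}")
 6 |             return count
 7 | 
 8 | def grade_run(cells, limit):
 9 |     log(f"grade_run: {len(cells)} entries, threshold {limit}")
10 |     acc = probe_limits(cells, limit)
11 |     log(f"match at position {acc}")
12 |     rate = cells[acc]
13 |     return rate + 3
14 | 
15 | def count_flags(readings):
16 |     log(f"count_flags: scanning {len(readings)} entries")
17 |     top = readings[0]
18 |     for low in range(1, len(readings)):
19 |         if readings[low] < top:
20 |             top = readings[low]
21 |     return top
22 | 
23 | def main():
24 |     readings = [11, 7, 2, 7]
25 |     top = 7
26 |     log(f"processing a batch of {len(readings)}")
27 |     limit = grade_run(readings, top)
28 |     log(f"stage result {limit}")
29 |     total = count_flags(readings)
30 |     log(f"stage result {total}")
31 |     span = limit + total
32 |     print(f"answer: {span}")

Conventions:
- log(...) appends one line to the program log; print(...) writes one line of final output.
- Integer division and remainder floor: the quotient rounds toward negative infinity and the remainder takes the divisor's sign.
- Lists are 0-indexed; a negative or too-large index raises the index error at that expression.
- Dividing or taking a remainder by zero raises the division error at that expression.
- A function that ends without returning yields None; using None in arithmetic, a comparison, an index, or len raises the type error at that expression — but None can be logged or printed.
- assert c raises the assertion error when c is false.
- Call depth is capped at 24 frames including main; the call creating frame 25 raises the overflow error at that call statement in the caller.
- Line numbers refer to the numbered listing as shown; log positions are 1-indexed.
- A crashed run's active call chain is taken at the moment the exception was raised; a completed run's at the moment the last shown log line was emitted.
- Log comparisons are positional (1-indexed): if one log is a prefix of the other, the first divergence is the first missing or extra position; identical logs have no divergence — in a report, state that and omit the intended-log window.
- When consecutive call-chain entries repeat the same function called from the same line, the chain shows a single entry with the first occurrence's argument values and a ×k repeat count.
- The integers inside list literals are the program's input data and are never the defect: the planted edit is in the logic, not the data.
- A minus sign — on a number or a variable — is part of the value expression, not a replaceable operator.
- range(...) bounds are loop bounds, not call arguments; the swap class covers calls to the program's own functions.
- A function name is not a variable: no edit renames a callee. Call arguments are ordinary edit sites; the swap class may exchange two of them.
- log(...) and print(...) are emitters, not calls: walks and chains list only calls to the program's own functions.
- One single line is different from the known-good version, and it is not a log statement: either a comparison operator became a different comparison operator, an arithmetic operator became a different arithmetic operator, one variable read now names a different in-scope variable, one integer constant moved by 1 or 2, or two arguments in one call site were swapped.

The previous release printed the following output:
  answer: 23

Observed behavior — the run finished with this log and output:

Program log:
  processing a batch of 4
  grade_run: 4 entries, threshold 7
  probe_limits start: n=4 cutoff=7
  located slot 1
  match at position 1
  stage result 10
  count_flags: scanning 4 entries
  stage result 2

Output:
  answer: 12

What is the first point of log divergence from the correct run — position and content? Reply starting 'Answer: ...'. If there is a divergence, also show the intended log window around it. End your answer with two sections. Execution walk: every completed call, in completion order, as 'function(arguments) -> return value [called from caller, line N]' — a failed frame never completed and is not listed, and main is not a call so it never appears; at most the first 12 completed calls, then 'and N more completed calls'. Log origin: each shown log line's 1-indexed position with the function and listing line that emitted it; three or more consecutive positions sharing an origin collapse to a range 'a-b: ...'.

Answer: position 6 — the shown line 'stage result 10' should read 'stage result 21'.
Intended log window:
  4: located slot 1
  5: match at position 1
  6: stage result 21
  7: count_flags: scanning 4 entries
Execution walk:
  probe_limits([11, 7, 2, 7], 7) -> 1  [called from grade_run, line 10]
  grade_run([11, 7, 2, 7], 7) -> 10  [called from main, line 27]
  count_flags([11, 7, 2, 7]) -> 2  [called from main, line 29]
Log origin:
  1: logged in main at line 26
  2: logged in grade_run at line 9
  3: logged in probe_limits at line 2
  4: logged in probe_limits at line 5
  5: logged in grade_run at line 11
  6: logged in main at line 28
  7: logged in count_flags at line 16
  8: logged in main at line 30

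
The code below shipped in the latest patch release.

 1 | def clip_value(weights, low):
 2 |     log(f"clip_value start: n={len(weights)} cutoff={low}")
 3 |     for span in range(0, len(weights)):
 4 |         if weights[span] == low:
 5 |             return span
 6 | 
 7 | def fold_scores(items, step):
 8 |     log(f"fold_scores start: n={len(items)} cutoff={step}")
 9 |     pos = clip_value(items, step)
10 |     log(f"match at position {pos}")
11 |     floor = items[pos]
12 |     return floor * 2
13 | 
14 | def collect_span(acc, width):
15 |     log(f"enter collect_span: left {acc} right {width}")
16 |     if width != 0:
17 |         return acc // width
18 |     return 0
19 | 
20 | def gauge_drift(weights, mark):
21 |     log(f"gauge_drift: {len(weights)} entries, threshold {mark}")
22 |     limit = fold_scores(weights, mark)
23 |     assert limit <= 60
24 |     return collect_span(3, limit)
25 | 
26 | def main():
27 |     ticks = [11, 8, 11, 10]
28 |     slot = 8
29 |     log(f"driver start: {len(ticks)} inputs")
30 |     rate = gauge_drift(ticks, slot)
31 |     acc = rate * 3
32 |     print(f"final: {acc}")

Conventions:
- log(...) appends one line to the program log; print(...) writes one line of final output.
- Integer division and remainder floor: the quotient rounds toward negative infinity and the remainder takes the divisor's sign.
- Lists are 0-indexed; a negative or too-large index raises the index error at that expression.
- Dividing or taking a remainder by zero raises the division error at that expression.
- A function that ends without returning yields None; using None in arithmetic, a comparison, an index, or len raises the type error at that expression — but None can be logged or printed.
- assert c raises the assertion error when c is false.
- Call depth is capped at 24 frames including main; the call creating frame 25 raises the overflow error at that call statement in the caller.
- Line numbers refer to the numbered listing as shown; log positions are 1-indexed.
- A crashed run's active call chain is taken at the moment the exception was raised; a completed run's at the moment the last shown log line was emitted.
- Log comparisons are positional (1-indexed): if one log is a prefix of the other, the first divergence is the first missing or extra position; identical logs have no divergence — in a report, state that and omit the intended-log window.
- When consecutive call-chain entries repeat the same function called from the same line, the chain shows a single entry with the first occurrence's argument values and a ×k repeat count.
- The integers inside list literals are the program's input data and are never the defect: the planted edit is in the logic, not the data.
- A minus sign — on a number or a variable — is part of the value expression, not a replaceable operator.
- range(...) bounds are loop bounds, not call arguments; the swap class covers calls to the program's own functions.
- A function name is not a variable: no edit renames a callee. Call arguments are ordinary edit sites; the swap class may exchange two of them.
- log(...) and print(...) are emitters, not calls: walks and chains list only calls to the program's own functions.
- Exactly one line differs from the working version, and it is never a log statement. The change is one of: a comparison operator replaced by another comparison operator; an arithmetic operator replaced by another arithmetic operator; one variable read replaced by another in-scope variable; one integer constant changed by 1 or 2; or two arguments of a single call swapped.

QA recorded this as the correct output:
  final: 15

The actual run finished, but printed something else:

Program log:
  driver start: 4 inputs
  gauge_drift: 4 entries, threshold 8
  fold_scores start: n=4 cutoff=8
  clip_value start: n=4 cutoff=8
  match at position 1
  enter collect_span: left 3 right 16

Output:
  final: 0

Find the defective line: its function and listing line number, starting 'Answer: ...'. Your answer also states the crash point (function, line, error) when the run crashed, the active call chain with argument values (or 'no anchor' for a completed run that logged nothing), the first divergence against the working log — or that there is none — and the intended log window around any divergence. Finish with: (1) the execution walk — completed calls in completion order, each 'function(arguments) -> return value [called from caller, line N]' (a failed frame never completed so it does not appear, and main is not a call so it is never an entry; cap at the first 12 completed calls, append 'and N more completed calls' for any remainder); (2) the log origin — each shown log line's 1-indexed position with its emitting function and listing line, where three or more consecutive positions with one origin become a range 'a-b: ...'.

Answer: the defect is in gauge_drift at line 24.
Core observation: Log line 6 is where behavior first shows: 'enter collect_span: left 3 right 16' appears instead of 'enter collect_span: left 16 right 3'.
Call chain: main -> gauge_drift([11, 8, 11, 10], 8) (called at line 30) -> collect_span(3, 16) (called at line 24).
First divergence: position 6; shown 'enter collect_span: left 3 right 16' vs intended 'enter collect_span: left 16 right 3'.
Intended log window:
  4: clip_value start: n=4 cutoff=8
  5: match at position 1
  6: enter collect_span: left 16 right 3
Execution walk:
  clip_value([11, 8, 11, 10], 8) -> 1  [called from fold_scores, line 9]
  fold_scores([11, 8, 11, 10], 8) -> 16  [called from gauge_drift, line 22]
  collect_span(3, 16) -> 0  [called from gauge_drift, line 24]
  gauge_drift([11, 8, 11, 10], 8) -> 0  [called from main, line 30]
Log origin:
  1 — main, line 29
  2 — gauge_drift, line 21
  3 — fold_scores, line 8
  4 — clip_value, line 2
  5 — fold_scores, line 10
  6 — collect_span, line 15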